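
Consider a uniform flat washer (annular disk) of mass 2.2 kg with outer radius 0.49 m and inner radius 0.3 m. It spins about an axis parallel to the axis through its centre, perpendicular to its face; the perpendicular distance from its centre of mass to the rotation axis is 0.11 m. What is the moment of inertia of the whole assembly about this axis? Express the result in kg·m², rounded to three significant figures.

0.390

I_cm = (1/2)M(R²+r²) = (1/2)(2.2)[(0.49)² + (0.3)²] = 0.36311 kg·m²; centre at d = 0.11 m, so I = I_cm + Md² gives I = 0.36311 + (2.2)(0.11)² = 0.38973 kg·m².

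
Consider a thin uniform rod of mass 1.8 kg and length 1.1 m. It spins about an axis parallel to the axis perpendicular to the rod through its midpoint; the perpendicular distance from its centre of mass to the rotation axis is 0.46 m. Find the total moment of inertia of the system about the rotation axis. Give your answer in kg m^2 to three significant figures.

0.562

I_cm = (1/12)ML² = (1/12)(1.8)(1.1)² = 0.1815 kg m^2; centre at d = 0.46 m, so I = I_cm + Md² gives I = 0.1815 + (1.8)(0.46)² = 0.56238 kg m^2.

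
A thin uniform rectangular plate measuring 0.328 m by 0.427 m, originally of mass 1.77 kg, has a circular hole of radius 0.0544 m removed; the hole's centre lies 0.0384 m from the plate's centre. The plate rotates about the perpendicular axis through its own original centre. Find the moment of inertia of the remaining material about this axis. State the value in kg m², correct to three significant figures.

0.0424

Unpierced body about its centre: I₀ = (1/12)M(a²+b²) = (1/12)(1.77)[(0.328)² + (0.427)²] = 0.042762 kg m².
The removed disk has mass m = M·πr²/(ab) = (1.77)·π(0.0544)²/(0.328·0.427) = 0.11749 kg (same uniform areal density).
Its moment of inertia about the rotation axis (parallel-axis theorem): I_hole = (1/2)mr² + md² = (1/2)(0.11749)(0.0544)² + (0.11749)(0.0384)² = 0.00034711 kg m².
Treating the hole as negative mass, I = I₀ − I_hole = 0.042762 − 0.00034711 = 0.042415 kg m².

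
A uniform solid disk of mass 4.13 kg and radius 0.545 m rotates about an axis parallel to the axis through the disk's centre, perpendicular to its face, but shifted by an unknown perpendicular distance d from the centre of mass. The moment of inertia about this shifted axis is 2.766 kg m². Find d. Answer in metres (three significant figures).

About the centre-of-mass axis, I_cm = (1/2)MR² = (1/2)(4.13)(0.545)² = 0.61336 kg m².
Parallel axis theorem: I = I_cm + Md², so Md² = 2.766 − 0.61336 = 2.1526 kg m².
d = √(2.1526 / 4.13) = 0.72196 m.

0.722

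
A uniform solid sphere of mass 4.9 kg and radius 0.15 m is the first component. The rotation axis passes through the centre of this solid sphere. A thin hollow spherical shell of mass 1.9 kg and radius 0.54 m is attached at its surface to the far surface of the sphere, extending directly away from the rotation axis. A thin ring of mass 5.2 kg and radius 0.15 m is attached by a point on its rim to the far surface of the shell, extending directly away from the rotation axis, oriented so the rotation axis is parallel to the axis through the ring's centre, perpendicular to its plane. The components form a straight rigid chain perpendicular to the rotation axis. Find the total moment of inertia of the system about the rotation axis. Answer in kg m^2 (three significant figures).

11.3

Solid sphere: I_cm = (2/5)MR² = (2/5)(4.9)(0.15)² = 0.0441 kg m^2; axis through the centre, so I = 0.0441 kg m^2.
Spherical shell: I_cm = (2/3)MR² = (2/3)(1.9)(0.54)² = 0.36936 kg m^2; centre at d = 0.15 + 0.54 = 0.69 m, so the parallel axis theorem gives I = 0.36936 + (1.9)(0.69)² = 1.274 kg m^2.
Thin ring: I_cm = MR² = (5.2)(0.15)² = 0.117 kg m^2; centre at d = 0.15 + 0.54 + 0.54 + 0.15 = 1.38 m, so the parallel axis theorem gives I = 0.117 + (5.2)(1.38)² = 10.02 kg m^2.
Total I = 0.0441 + 1.274 + 10.02 = 11.338 kg m^2.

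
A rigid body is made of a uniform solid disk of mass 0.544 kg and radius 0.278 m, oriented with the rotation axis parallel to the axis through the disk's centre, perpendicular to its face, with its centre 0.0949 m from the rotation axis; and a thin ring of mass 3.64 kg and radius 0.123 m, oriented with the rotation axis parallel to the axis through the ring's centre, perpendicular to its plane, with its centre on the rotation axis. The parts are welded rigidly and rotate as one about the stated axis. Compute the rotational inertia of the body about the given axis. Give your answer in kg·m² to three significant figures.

Solid disk: I_cm = (1/2)MR² = (1/2)(0.544)(0.278)² = 0.021021 kg·m²; centre at d = 0.0949 m, so I = I_cm + Md² gives I = 0.021021 + (0.544)(0.0949)² = 0.025921 kg·m².
Thin ring: I_cm = MR² = (3.64)(0.123)² = 0.05507 kg·m²; axis through the centre, so I = 0.05507 kg·m².
Total I = 0.025921 + 0.05507 = 0.08099 kg·m².

0.0810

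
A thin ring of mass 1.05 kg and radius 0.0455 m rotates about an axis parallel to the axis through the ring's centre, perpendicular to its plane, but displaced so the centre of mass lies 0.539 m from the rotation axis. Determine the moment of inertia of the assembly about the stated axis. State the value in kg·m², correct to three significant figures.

I_cm = MR² = (1.05)(0.0455)² = 0.0021738 kg·m²; centre at d = 0.539 m, so the parallel axis theorem gives I = 0.0021738 + (1.05)(0.539)² = 0.30722 kg·m².

0.307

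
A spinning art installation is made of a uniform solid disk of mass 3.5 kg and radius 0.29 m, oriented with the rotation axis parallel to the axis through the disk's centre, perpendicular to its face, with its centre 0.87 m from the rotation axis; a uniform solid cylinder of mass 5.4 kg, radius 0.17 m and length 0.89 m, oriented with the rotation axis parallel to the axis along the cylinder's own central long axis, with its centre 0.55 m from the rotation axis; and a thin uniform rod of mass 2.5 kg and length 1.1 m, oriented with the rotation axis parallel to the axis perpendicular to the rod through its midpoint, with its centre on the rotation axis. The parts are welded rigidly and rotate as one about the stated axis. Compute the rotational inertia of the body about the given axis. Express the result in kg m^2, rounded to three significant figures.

4.76

Solid disk: I_cm = (1/2)MR² = (1/2)(3.5)(0.29)² = 0.14718 kg m^2; centre at d = 0.87 m, so the parallel axis theorem gives I = 0.14718 + (3.5)(0.87)² = 2.7963 kg m^2.
Solid cylinder: I_cm = (1/2)MR² = (1/2)(5.4)(0.17)² = 0.07803 kg m^2; centre at d = 0.55 m, so the parallel axis theorem gives I = 0.07803 + (5.4)(0.55)² = 1.7115 kg m^2.
Thin rod: I_cm = (1/12)ML² = (1/12)(2.5)(1.1)² = 0.25208 kg m^2; axis through the centre, so I = 0.25208 kg m^2.
Total I = 2.7963 + 1.7115 + 0.25208 = 4.7599 kg m^2.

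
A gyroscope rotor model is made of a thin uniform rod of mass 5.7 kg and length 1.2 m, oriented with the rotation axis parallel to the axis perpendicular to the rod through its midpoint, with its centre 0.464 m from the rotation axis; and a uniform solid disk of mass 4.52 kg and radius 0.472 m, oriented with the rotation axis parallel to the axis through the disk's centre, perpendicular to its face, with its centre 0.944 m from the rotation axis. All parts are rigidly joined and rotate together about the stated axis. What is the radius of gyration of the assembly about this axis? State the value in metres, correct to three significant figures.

0.794

Thin rod: I_cm = (1/12)ML² = (1/12)(5.7)(1.2)² = 0.684 kg m²; centre at d = 0.464 m, so the parallel axis theorem gives I = 0.684 + (5.7)(0.464)² = 1.9112 kg m².
Solid disk: I_cm = (1/2)MR² = (1/2)(4.52)(0.472)² = 0.50349 kg m²; centre at d = 0.944 m, so the parallel axis theorem gives I = 0.50349 + (4.52)(0.944)² = 4.5314 kg m².
Total I = 6.4426 kg m²; total mass M = 10.22 kg.
k = √(I/M) = √(6.4426/10.22) = 0.79397 m.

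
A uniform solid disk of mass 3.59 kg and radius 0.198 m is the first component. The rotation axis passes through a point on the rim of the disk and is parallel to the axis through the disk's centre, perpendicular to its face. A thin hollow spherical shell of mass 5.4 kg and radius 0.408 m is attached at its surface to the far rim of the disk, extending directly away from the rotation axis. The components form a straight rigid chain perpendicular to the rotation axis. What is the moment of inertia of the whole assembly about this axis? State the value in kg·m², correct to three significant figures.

4.30

Solid disk: I_cm = (1/2)MR² = (1/2)(3.59)(0.198)² = 0.070371 kg·m²; centre at d = 0.198 m, so I = I_cm + Md² gives I = 0.070371 + (3.59)(0.198)² = 0.21111 kg·m².
Spherical shell: I_cm = (2/3)MR² = (2/3)(5.4)(0.408)² = 0.59927 kg·m²; centre at d = 0.198 + 0.198 + 0.408 = 0.804 m, so I = I_cm + Md² gives I = 0.59927 + (5.4)(0.804)² = 4.0899 kg·m².
Total I = 0.21111 + 4.0899 = 4.301 kg·m².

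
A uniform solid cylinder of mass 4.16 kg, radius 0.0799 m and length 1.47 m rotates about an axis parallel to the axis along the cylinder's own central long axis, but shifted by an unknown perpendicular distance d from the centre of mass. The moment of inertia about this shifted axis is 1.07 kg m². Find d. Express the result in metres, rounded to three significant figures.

0.504

About the centre-of-mass axis, I_cm = (1/2)MR² = (1/2)(4.16)(0.0799)² = 0.013279 kg m².
Parallel axis theorem: I = I_cm + Md², so Md² = 1.07 − 0.013279 = 1.0567 kg m².
d = √(1.0567 / 4.16) = 0.504 m.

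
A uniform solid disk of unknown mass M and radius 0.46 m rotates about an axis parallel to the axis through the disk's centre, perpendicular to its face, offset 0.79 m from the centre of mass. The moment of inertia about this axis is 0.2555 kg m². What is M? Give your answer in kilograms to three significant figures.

0.350

I = I_cm + Md² = (1/2)MR² + Md² = M·[0.5·(0.46)² + (0.79)²] = M·0.7299.
So M = 0.2555 / 0.7299 = 0.35005 kg.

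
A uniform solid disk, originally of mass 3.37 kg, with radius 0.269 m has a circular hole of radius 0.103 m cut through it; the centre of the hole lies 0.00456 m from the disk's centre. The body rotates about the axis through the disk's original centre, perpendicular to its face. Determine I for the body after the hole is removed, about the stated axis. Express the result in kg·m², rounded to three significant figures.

Unpierced body about its centre: I₀ = (1/2)MR² = (1/2)(3.37)(0.269)² = 0.12193 kg·m².
The removed disk has mass m = M·(r/R)² = (3.37)(0.103/0.269)² = 0.49408 kg (same uniform areal density).
Its moment of inertia about the rotation axis (parallel-axis theorem): I_hole = (1/2)mr² + md² = (1/2)(0.49408)(0.103)² + (0.49408)(0.00456)² = 0.0026311 kg·m².
Treating the hole as negative mass, I = I₀ − I_hole = 0.12193 − 0.0026311 = 0.1193 kg·m².

0.119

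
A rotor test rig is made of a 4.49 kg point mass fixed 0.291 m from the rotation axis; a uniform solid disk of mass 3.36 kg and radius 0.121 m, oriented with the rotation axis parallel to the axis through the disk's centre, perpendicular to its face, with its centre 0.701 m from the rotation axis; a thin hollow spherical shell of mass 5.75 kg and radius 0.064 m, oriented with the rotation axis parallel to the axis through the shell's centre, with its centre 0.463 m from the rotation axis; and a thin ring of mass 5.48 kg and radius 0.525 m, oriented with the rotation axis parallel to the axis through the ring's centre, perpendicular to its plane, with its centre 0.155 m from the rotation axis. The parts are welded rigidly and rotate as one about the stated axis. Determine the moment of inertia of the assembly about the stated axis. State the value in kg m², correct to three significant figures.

4.95

Point mass: I_cm = 0; centre at d = 0.291 m, so I = I_cm + Md² gives I = 0 + (4.49)(0.291)² = 0.38022 kg m².
Solid disk: I_cm = (1/2)MR² = (1/2)(3.36)(0.121)² = 0.024597 kg m²; centre at d = 0.701 m, so I = I_cm + Md² gives I = 0.024597 + (3.36)(0.701)² = 1.6757 kg m².
Spherical shell: I_cm = (2/3)MR² = (2/3)(5.75)(0.064)² = 0.015701 kg m²; centre at d = 0.463 m, so I = I_cm + Md² gives I = 0.015701 + (5.75)(0.463)² = 1.2483 kg m².
Thin ring: I_cm = MR² = (5.48)(0.525)² = 1.5104 kg m²; centre at d = 0.155 m, so I = I_cm + Md² gives I = 1.5104 + (5.48)(0.155)² = 1.6421 kg m².
Total I = 0.38022 + 1.6757 + 1.2483 + 1.6421 = 4.9463 kg m².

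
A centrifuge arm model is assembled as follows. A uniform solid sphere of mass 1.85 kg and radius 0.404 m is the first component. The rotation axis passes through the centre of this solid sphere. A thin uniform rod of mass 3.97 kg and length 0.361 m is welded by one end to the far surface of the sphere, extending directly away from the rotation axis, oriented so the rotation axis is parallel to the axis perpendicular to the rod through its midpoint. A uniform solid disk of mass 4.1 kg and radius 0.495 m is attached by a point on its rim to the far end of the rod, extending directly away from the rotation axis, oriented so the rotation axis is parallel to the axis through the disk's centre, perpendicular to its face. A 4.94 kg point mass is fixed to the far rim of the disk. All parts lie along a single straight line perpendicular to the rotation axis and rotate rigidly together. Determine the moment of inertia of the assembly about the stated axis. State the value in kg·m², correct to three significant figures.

Solid sphere: I_cm = (2/5)MR² = (2/5)(1.85)(0.404)² = 0.12078 kg·m²; axis through the centre, so I = 0.12078 kg·m².
Thin rod: I_cm = (1/12)ML² = (1/12)(3.97)(0.361)² = 0.043115 kg·m²; centre at d = 0.404 + 0.1805 = 0.5845 m, so I = I_cm + Md² gives I = 0.043115 + (3.97)(0.5845)² = 1.3994 kg·m².
Solid disk: I_cm = (1/2)MR² = (1/2)(4.1)(0.495)² = 0.5023 kg·m²; centre at d = 0.404 + 0.1805 + 0.1805 + 0.495 = 1.26 m, so I = I_cm + Md² gives I = 0.5023 + (4.1)(1.26)² = 7.0115 kg·m².
Point mass: I_cm = 0; centre at d = 0.404 + 0.1805 + 0.1805 + 0.495 + 0.495 = 1.755 m, so I = I_cm + Md² gives I = 0 + (4.94)(1.755)² = 15.215 kg·m².
Total I = 0.12078 + 1.3994 + 7.0115 + 15.215 = 23.747 kg·m².

23.7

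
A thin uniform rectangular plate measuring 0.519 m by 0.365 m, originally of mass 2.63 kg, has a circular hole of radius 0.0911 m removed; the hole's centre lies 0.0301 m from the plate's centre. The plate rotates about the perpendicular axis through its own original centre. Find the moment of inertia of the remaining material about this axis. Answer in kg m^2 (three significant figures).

Unpierced body about its centre: I₀ = (1/12)M(a²+b²) = (1/12)(2.63)[(0.519)² + (0.365)²] = 0.088233 kg m^2.
The removed disk has mass m = M·πr²/(ab) = (2.63)·π(0.0911)²/(0.519·0.365) = 0.36198 kg (same uniform areal density).
Its moment of inertia about the rotation axis (parallel-axis theorem): I_hole = (1/2)mr² + md² = (1/2)(0.36198)(0.0911)² + (0.36198)(0.0301)² = 0.00183 kg m^2.
Treating the hole as negative mass, I = I₀ − I_hole = 0.088233 − 0.00183 = 0.086403 kg m^2.

0.0864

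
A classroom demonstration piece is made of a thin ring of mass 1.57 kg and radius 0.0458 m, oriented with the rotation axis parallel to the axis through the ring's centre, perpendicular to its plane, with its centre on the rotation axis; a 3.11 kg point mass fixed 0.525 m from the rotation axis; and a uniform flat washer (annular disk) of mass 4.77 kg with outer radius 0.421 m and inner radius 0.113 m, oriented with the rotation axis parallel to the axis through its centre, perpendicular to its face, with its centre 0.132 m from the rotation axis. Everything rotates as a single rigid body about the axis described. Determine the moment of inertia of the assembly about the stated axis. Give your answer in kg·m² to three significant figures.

Thin ring: I_cm = MR² = (1.57)(0.0458)² = 0.0032933 kg·m²; axis through the centre, so I = 0.0032933 kg·m².
Point mass: I_cm = 0; centre at d = 0.525 m, so I = I_cm + Md² gives I = 0 + (3.11)(0.525)² = 0.85719 kg·m².
Annular disk: I_cm = (1/2)M(R²+r²) = (1/2)(4.77)[(0.421)² + (0.113)²] = 0.45317 kg·m²; centre at d = 0.132 m, so I = I_cm + Md² gives I = 0.45317 + (4.77)(0.132)² = 0.53629 kg·m².
Total I = 0.0032933 + 0.85719 + 0.53629 = 1.3968 kg·m².

1.40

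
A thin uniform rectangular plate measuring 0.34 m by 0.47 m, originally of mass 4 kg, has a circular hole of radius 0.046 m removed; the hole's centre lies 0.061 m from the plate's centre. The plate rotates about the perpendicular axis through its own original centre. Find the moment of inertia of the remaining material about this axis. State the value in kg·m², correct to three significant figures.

0.111

Unpierced body about its centre: I₀ = (1/12)M(a²+b²) = (1/12)(4)[(0.34)² + (0.47)²] = 0.11217 kg·m².
The removed disk has mass m = M·πr²/(ab) = (4)·π(0.046)²/(0.34·0.47) = 0.1664 kg (same uniform areal density).
Its moment of inertia about the rotation axis (parallel-axis theorem): I_hole = (1/2)mr² + md² = (1/2)(0.1664)(0.046)² + (0.1664)(0.061)² = 0.00079522 kg·m².
Treating the hole as negative mass, I = I₀ − I_hole = 0.11217 − 0.00079522 = 0.11137 kg·m².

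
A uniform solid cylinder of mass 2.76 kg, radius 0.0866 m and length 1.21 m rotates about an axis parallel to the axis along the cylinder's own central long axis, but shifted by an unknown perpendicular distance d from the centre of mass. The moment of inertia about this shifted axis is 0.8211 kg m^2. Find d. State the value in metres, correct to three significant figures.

About the centre-of-mass axis, I_cm = (1/2)MR² = (1/2)(2.76)(0.0866)² = 0.010349 kg m^2.
Parallel axis theorem: I = I_cm + Md², so Md² = 0.8211 − 0.010349 = 0.81075 kg m^2.
d = √(0.81075 / 2.76) = 0.54199 m.

0.542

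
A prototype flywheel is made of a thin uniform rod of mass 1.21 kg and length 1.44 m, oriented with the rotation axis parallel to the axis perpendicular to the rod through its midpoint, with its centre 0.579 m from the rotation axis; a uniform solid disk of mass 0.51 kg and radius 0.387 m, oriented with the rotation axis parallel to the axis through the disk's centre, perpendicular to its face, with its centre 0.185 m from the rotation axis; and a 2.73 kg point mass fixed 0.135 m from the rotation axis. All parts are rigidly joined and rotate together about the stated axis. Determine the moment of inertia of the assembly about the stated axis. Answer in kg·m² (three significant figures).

0.720

Thin rod: I_cm = (1/12)ML² = (1/12)(1.21)(1.44)² = 0.20909 kg·m²; centre at d = 0.579 m, so I = I_cm + Md² gives I = 0.20909 + (1.21)(0.579)² = 0.61473 kg·m².
Solid disk: I_cm = (1/2)MR² = (1/2)(0.51)(0.387)² = 0.038191 kg·m²; centre at d = 0.185 m, so I = I_cm + Md² gives I = 0.038191 + (0.51)(0.185)² = 0.055646 kg·m².
Point mass: I_cm = 0; centre at d = 0.135 m, so I = I_cm + Md² gives I = 0 + (2.73)(0.135)² = 0.049754 kg·m².
Total I = 0.61473 + 0.055646 + 0.049754 = 0.72013 kg·m².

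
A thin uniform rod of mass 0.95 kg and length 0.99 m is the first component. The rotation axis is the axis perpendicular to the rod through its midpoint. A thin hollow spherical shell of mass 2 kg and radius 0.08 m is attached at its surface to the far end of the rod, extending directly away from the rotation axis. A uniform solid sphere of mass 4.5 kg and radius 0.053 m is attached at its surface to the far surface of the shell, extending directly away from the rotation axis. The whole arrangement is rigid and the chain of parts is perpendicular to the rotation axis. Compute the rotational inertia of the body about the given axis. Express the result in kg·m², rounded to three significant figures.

3.01

Thin rod: I_cm = (1/12)ML² = (1/12)(0.95)(0.99)² = 0.077591 kg·m²; axis through the centre, so I = 0.077591 kg·m².
Spherical shell: I_cm = (2/3)MR² = (2/3)(2)(0.08)² = 0.0085333 kg·m²; centre at d = 0.495 + 0.08 = 0.575 m, so the parallel axis theorem gives I = 0.0085333 + (2)(0.575)² = 0.66978 kg·m².
Solid sphere: I_cm = (2/5)MR² = (2/5)(4.5)(0.053)² = 0.0050562 kg·m²; centre at d = 0.495 + 0.08 + 0.08 + 0.053 = 0.708 m, so the parallel axis theorem gives I = 0.0050562 + (4.5)(0.708)² = 2.2607 kg·m².
Total I = 0.077591 + 0.66978 + 2.2607 = 3.0081 kg·m².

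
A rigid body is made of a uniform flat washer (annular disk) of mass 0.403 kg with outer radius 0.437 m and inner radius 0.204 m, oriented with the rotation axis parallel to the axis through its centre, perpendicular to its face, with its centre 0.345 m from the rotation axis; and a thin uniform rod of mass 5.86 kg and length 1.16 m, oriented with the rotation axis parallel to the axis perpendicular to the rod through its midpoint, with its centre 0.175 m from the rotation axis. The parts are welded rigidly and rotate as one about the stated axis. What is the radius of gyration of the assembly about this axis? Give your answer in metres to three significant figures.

0.386

Annular disk: I_cm = (1/2)M(R²+r²) = (1/2)(0.403)[(0.437)² + (0.204)²] = 0.046866 kg·m²; centre at d = 0.345 m, so the parallel axis theorem gives I = 0.046866 + (0.403)(0.345)² = 0.094833 kg·m².
Thin rod: I_cm = (1/12)ML² = (1/12)(5.86)(1.16)² = 0.6571 kg·m²; centre at d = 0.175 m, so the parallel axis theorem gives I = 0.6571 + (5.86)(0.175)² = 0.83656 kg·m².
Total I = 0.9314 kg·m²; total mass M = 6.263 kg.
k = √(I/M) = √(0.9314/6.263) = 0.38563 m.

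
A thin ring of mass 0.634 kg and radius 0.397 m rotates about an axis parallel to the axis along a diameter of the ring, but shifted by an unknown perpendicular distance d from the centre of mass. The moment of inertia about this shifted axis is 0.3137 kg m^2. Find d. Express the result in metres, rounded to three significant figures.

0.645

About the centre-of-mass axis, I_cm = (1/2)MR² = (1/2)(0.634)(0.397)² = 0.049962 kg m^2.
Parallel axis theorem: I = I_cm + Md², so Md² = 0.3137 − 0.049962 = 0.26374 kg m^2.
d = √(0.26374 / 0.634) = 0.64497 m.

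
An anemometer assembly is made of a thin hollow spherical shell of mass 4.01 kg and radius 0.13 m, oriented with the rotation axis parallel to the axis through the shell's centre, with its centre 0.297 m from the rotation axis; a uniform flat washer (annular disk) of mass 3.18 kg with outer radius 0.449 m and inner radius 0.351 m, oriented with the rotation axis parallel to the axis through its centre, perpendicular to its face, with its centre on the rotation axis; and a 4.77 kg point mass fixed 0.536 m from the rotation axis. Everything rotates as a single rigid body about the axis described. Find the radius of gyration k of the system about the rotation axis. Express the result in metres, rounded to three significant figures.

0.437

Spherical shell: I_cm = (2/3)MR² = (2/3)(4.01)(0.13)² = 0.045179 kg m^2; centre at d = 0.297 m, so the parallel axis theorem gives I = 0.045179 + (4.01)(0.297)² = 0.3989 kg m^2.
Annular disk: I_cm = (1/2)M(R²+r²) = (1/2)(3.18)[(0.449)² + (0.351)²] = 0.51644 kg m^2; axis through the centre, so I = 0.51644 kg m^2.
Point mass: I_cm = 0; centre at d = 0.536 m, so the parallel axis theorem gives I = 0 + (4.77)(0.536)² = 1.3704 kg m^2.
Total I = 2.2857 kg m^2; total mass M = 11.96 kg.
k = √(I/M) = √(2.2857/11.96) = 0.43717 m.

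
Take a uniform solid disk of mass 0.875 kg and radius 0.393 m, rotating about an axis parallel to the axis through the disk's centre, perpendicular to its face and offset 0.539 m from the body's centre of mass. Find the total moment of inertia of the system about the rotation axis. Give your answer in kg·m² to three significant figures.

I_cm = (1/2)MR² = (1/2)(0.875)(0.393)² = 0.067571 kg·m²; centre at d = 0.539 m, so the parallel axis theorem gives I = 0.067571 + (0.875)(0.539)² = 0.32178 kg·m².

0.322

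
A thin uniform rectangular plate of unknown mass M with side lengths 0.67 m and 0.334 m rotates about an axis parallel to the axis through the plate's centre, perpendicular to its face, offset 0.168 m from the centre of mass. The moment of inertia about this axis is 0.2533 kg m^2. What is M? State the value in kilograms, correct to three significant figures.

3.38

I = I_cm + Md² = (1/12)M(a²+b²) + Md² = M·[0.0833333·[(0.67)² + (0.334)²] + (0.168)²] = M·0.074929.
So M = 0.2533 / 0.074929 = 3.3805 kg.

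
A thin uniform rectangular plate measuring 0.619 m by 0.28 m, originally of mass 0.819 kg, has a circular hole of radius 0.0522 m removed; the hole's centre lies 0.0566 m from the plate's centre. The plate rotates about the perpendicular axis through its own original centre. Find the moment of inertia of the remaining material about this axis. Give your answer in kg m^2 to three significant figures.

0.0313

Unpierced body about its centre: I₀ = (1/12)M(a²+b²) = (1/12)(0.819)[(0.619)² + (0.28)²] = 0.031502 kg m^2.
The removed disk has mass m = M·πr²/(ab) = (0.819)·π(0.0522)²/(0.619·0.28) = 0.040451 kg (same uniform areal density).
Its moment of inertia about the rotation axis (parallel-axis theorem): I_hole = (1/2)mr² + md² = (1/2)(0.040451)(0.0522)² + (0.040451)(0.0566)² = 0.0001847 kg m^2.
Treating the hole as negative mass, I = I₀ − I_hole = 0.031502 − 0.0001847 = 0.031317 kg m^2.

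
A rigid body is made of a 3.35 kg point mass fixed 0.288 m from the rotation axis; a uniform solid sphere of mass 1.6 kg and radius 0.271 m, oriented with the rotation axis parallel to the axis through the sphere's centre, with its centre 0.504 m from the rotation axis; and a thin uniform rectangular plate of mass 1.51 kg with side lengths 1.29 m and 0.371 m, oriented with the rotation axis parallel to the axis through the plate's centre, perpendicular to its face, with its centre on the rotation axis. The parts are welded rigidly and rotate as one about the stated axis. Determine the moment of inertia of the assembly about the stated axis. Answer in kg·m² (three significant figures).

Point mass: I_cm = 0; centre at d = 0.288 m, so I = I_cm + Md² gives I = 0 + (3.35)(0.288)² = 0.27786 kg·m².
Solid sphere: I_cm = (2/5)MR² = (2/5)(1.6)(0.271)² = 0.047002 kg·m²; centre at d = 0.504 m, so I = I_cm + Md² gives I = 0.047002 + (1.6)(0.504)² = 0.45343 kg·m².
Rectangular plate: I_cm = (1/12)M(a²+b²) = (1/12)(1.51)[(1.29)² + (0.371)²] = 0.22672 kg·m²; axis through the centre, so I = 0.22672 kg·m².
Total I = 0.27786 + 0.45343 + 0.22672 = 0.95801 kg·m².

0.958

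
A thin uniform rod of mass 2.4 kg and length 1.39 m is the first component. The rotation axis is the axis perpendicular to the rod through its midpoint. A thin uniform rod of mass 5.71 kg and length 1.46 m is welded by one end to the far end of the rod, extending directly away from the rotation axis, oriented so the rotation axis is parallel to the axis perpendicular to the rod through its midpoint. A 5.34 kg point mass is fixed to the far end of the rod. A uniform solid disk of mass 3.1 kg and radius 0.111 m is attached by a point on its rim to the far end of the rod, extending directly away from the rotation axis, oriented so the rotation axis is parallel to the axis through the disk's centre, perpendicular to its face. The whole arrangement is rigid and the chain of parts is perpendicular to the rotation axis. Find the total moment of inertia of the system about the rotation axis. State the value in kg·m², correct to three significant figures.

Thin rod: I_cm = (1/12)ML² = (1/12)(2.4)(1.39)² = 0.38642 kg·m²; axis through the centre, so I = 0.38642 kg·m².
Thin rod: I_cm = (1/12)ML² = (1/12)(5.71)(1.46)² = 1.0143 kg·m²; centre at d = 0.695 + 0.73 = 1.425 m, so I = I_cm + Md² gives I = 1.0143 + (5.71)(1.425)² = 12.609 kg·m².
Point mass: I_cm = 0; centre at d = 0.695 + 0.73 + 0.73 = 2.155 m, so I = I_cm + Md² gives I = 0 + (5.34)(2.155)² = 24.799 kg·m².
Solid disk: I_cm = (1/2)MR² = (1/2)(3.1)(0.111)² = 0.019098 kg·m²; centre at d = 0.695 + 0.73 + 0.73 + 0.111 = 2.266 m, so I = I_cm + Md² gives I = 0.019098 + (3.1)(2.266)² = 15.937 kg·m².
Total I = 0.38642 + 12.609 + 24.799 + 15.937 = 53.732 kg·m².

53.7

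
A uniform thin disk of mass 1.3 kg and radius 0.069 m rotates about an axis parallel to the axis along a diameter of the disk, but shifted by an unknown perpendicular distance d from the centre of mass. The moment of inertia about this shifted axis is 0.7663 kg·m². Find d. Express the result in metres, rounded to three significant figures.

0.767

About the centre-of-mass axis, I_cm = (1/4)MR² = (1/4)(1.3)(0.069)² = 0.0015473 kg·m².
Parallel axis theorem: I = I_cm + Md², so Md² = 0.7663 − 0.0015473 = 0.76475 kg·m².
d = √(0.76475 / 1.3) = 0.76699 m.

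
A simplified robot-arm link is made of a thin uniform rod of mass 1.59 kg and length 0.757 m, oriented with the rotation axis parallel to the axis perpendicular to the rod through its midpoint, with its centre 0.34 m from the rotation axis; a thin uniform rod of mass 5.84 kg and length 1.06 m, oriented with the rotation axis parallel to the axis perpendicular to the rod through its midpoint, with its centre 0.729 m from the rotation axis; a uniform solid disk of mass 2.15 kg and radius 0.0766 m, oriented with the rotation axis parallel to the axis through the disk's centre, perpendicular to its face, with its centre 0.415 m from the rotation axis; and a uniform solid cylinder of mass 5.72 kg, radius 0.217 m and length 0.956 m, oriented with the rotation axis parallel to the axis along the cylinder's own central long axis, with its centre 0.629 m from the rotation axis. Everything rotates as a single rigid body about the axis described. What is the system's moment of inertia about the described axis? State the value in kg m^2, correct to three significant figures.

6.68

Thin rod: I_cm = (1/12)ML² = (1/12)(1.59)(0.757)² = 0.075929 kg m^2; centre at d = 0.34 m, so I = I_cm + Md² gives I = 0.075929 + (1.59)(0.34)² = 0.25973 kg m^2.
Thin rod: I_cm = (1/12)ML² = (1/12)(5.84)(1.06)² = 0.54682 kg m^2; centre at d = 0.729 m, so I = I_cm + Md² gives I = 0.54682 + (5.84)(0.729)² = 3.6504 kg m^2.
Solid disk: I_cm = (1/2)MR² = (1/2)(2.15)(0.0766)² = 0.0063076 kg m^2; centre at d = 0.415 m, so I = I_cm + Md² gives I = 0.0063076 + (2.15)(0.415)² = 0.37659 kg m^2.
Solid cylinder: I_cm = (1/2)MR² = (1/2)(5.72)(0.217)² = 0.13467 kg m^2; centre at d = 0.629 m, so I = I_cm + Md² gives I = 0.13467 + (5.72)(0.629)² = 2.3977 kg m^2.
Total I = 0.25973 + 3.6504 + 0.37659 + 2.3977 = 6.6845 kg m^2.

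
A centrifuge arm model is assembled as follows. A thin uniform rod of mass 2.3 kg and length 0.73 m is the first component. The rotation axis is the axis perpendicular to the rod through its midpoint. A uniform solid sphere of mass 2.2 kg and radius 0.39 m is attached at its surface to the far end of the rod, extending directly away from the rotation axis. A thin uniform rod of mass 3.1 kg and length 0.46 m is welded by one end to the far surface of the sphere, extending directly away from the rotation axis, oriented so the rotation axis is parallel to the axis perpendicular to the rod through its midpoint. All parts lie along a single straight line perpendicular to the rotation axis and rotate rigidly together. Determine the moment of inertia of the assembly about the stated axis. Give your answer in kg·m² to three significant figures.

Thin rod: I_cm = (1/12)ML² = (1/12)(2.3)(0.73)² = 0.10214 kg·m²; axis through the centre, so I = 0.10214 kg·m².
Solid sphere: I_cm = (2/5)MR² = (2/5)(2.2)(0.39)² = 0.13385 kg·m²; centre at d = 0.365 + 0.39 = 0.755 m, so I = I_cm + Md² gives I = 0.13385 + (2.2)(0.755)² = 1.3879 kg·m².
Thin rod: I_cm = (1/12)ML² = (1/12)(3.1)(0.46)² = 0.054663 kg·m²; centre at d = 0.365 + 0.39 + 0.39 + 0.23 = 1.375 m, so I = I_cm + Md² gives I = 0.054663 + (3.1)(1.375)² = 5.9156 kg·m².
Total I = 0.10214 + 1.3879 + 5.9156 = 7.4056 kg·m².

7.41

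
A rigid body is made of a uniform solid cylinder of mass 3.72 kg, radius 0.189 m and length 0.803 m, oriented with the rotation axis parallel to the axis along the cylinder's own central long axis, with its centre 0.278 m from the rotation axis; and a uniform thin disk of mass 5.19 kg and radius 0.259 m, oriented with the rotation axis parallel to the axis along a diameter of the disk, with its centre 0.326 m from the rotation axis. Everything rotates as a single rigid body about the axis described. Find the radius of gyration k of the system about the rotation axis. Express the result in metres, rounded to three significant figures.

Solid cylinder: I_cm = (1/2)MR² = (1/2)(3.72)(0.189)² = 0.066441 kg m^2; centre at d = 0.278 m, so I = I_cm + Md² gives I = 0.066441 + (3.72)(0.278)² = 0.35394 kg m^2.
Thin disk: I_cm = (1/4)MR² = (1/4)(5.19)(0.259)² = 0.087038 kg m^2; centre at d = 0.326 m, so I = I_cm + Md² gives I = 0.087038 + (5.19)(0.326)² = 0.63861 kg m^2.
Total I = 0.99255 kg m^2; total mass M = 8.91 kg.
k = √(I/M) = √(0.99255/8.91) = 0.33376 m.

0.334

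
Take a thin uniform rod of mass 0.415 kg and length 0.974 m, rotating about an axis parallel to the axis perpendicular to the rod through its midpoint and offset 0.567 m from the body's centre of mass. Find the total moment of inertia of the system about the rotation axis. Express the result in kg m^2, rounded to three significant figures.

I_cm = (1/12)ML² = (1/12)(0.415)(0.974)² = 0.032808 kg m^2; centre at d = 0.567 m, so I = I_cm + Md² gives I = 0.032808 + (0.415)(0.567)² = 0.16623 kg m^2.

0.166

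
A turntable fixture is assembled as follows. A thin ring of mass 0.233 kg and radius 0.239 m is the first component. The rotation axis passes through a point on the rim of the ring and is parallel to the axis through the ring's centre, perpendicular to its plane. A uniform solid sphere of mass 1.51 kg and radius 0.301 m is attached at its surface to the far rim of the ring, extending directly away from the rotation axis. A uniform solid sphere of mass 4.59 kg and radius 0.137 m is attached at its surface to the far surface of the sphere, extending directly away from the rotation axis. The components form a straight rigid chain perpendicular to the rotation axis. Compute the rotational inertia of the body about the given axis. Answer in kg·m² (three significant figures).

7.83

Thin ring: I_cm = MR² = (0.233)(0.239)² = 0.013309 kg·m²; centre at d = 0.239 m, so the parallel axis theorem gives I = 0.013309 + (0.233)(0.239)² = 0.026618 kg·m².
Solid sphere: I_cm = (2/5)MR² = (2/5)(1.51)(0.301)² = 0.054723 kg·m²; centre at d = 0.239 + 0.239 + 0.301 = 0.779 m, so the parallel axis theorem gives I = 0.054723 + (1.51)(0.779)² = 0.97105 kg·m².
Solid sphere: I_cm = (2/5)MR² = (2/5)(4.59)(0.137)² = 0.03446 kg·m²; centre at d = 0.239 + 0.239 + 0.301 + 0.301 + 0.137 = 1.217 m, so the parallel axis theorem gives I = 0.03446 + (4.59)(1.217)² = 6.8327 kg·m².
Total I = 0.026618 + 0.97105 + 6.8327 = 7.8303 kg·m².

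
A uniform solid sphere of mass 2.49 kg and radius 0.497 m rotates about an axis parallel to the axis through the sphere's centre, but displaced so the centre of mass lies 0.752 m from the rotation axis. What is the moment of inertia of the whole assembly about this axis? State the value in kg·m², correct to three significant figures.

I_cm = (2/5)MR² = (2/5)(2.49)(0.497)² = 0.24602 kg·m²; centre at d = 0.752 m, so the parallel axis theorem gives I = 0.24602 + (2.49)(0.752)² = 1.6541 kg·m².

1.65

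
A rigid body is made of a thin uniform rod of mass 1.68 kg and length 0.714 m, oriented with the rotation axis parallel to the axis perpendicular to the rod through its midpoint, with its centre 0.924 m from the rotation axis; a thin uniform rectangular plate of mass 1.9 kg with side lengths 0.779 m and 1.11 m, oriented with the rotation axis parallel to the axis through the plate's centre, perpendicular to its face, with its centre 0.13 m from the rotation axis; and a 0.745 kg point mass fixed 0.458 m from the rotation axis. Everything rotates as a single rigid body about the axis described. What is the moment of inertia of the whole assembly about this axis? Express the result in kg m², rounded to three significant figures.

1.99

Thin rod: I_cm = (1/12)ML² = (1/12)(1.68)(0.714)² = 0.071371 kg m²; centre at d = 0.924 m, so I = I_cm + Md² gives I = 0.071371 + (1.68)(0.924)² = 1.5057 kg m².
Rectangular plate: I_cm = (1/12)M(a²+b²) = (1/12)(1.9)[(0.779)² + (1.11)²] = 0.29117 kg m²; centre at d = 0.13 m, so I = I_cm + Md² gives I = 0.29117 + (1.9)(0.13)² = 0.32328 kg m².
Point mass: I_cm = 0; centre at d = 0.458 m, so I = I_cm + Md² gives I = 0 + (0.745)(0.458)² = 0.15627 kg m².
Total I = 1.5057 + 0.32328 + 0.15627 = 1.9853 kg m².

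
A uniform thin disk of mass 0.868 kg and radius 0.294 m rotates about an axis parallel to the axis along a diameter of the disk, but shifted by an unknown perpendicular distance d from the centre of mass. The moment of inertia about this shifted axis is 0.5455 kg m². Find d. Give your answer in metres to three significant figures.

0.779

About the centre-of-mass axis, I_cm = (1/4)MR² = (1/4)(0.868)(0.294)² = 0.018757 kg m².
Parallel axis theorem: I = I_cm + Md², so Md² = 0.5455 − 0.018757 = 0.52674 kg m².
d = √(0.52674 / 0.868) = 0.779 m.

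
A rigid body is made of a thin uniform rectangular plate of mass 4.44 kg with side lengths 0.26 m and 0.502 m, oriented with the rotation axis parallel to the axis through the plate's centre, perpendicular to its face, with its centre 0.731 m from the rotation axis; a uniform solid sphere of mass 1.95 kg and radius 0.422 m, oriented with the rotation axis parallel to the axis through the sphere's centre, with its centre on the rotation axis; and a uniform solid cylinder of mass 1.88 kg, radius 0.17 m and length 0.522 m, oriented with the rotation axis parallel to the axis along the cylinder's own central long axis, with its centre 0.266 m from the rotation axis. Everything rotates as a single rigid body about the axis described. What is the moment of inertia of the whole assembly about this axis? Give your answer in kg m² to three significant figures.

2.79

Rectangular plate: I_cm = (1/12)M(a²+b²) = (1/12)(4.44)[(0.26)² + (0.502)²] = 0.11825 kg m²; centre at d = 0.731 m, so I = I_cm + Md² gives I = 0.11825 + (4.44)(0.731)² = 2.4908 kg m².
Solid sphere: I_cm = (2/5)MR² = (2/5)(1.95)(0.422)² = 0.13891 kg m²; axis through the centre, so I = 0.13891 kg m².
Solid cylinder: I_cm = (1/2)MR² = (1/2)(1.88)(0.17)² = 0.027166 kg m²; centre at d = 0.266 m, so I = I_cm + Md² gives I = 0.027166 + (1.88)(0.266)² = 0.16019 kg m².
Total I = 2.4908 + 0.13891 + 0.16019 = 2.7899 kg m².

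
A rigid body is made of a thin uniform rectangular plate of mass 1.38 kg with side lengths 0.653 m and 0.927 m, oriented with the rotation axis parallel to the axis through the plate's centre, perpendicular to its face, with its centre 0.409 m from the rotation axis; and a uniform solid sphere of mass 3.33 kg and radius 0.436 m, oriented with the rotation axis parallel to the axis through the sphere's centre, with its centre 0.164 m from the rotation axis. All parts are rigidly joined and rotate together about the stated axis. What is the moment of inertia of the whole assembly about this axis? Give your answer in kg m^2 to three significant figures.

Rectangular plate: I_cm = (1/12)M(a²+b²) = (1/12)(1.38)[(0.653)² + (0.927)²] = 0.14786 kg m^2; centre at d = 0.409 m, so the parallel axis theorem gives I = 0.14786 + (1.38)(0.409)² = 0.37871 kg m^2.
Solid sphere: I_cm = (2/5)MR² = (2/5)(3.33)(0.436)² = 0.25321 kg m^2; centre at d = 0.164 m, so the parallel axis theorem gives I = 0.25321 + (3.33)(0.164)² = 0.34277 kg m^2.
Total I = 0.37871 + 0.34277 = 0.72148 kg m^2.

0.721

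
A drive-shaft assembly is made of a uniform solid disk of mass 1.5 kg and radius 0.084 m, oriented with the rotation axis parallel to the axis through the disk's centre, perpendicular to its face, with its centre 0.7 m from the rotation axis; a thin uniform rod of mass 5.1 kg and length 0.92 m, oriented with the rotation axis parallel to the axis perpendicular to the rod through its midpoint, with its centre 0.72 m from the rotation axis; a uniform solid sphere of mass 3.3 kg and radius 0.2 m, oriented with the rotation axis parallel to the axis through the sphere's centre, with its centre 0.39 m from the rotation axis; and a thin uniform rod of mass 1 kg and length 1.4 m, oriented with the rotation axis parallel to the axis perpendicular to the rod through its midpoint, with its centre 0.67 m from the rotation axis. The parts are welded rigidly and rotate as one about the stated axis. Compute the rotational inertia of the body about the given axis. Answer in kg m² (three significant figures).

4.91

Solid disk: I_cm = (1/2)MR² = (1/2)(1.5)(0.084)² = 0.005292 kg m²; centre at d = 0.7 m, so the parallel axis theorem gives I = 0.005292 + (1.5)(0.7)² = 0.74029 kg m².
Thin rod: I_cm = (1/12)ML² = (1/12)(5.1)(0.92)² = 0.35972 kg m²; centre at d = 0.72 m, so the parallel axis theorem gives I = 0.35972 + (5.1)(0.72)² = 3.0036 kg m².
Solid sphere: I_cm = (2/5)MR² = (2/5)(3.3)(0.2)² = 0.0528 kg m²; centre at d = 0.39 m, so the parallel axis theorem gives I = 0.0528 + (3.3)(0.39)² = 0.55473 kg m².
Thin rod: I_cm = (1/12)ML² = (1/12)(1)(1.4)² = 0.16333 kg m²; centre at d = 0.67 m, so the parallel axis theorem gives I = 0.16333 + (1)(0.67)² = 0.61223 kg m².
Total I = 0.74029 + 3.0036 + 0.55473 + 0.61223 = 4.9108 kg m².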